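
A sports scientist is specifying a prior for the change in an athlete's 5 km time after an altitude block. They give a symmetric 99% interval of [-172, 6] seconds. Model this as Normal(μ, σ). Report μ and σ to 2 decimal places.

A symmetric 99% interval runs μ ± z·σ with z = 2.576.
Half-width = 89, so σ = 89/2.576 = 34.55.
μ is the interval midpoint, -83.00.

μ = -83.00, σ = 34.55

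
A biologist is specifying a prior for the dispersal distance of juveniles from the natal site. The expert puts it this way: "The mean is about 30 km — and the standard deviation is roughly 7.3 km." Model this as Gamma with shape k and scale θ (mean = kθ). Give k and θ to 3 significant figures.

For Gamma(k, scale θ): mean = kθ, variance = kθ², so CV = 1/√k.
CV = SD/mean = 7.3/30 = 0.2433, hence k = 1/CV² = 16.9.
Then θ = mean/k = 30/16.9 = 1.78.

k ≈ 16.9, θ ≈ 1.78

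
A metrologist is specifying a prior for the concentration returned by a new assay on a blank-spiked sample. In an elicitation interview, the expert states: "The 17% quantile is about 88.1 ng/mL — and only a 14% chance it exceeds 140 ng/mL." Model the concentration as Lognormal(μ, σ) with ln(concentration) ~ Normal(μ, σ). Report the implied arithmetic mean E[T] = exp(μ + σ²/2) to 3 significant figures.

If T ~ Lognormal(μ,σ) then ln T ~ Normal(μ,σ), so the p-quantile of ln T is μ + z_p·σ.
ln(88.1) = 4.478 and ln(140) = 4.942; z_{0.17} = -0.9542, z_{0.86} = 1.08.
σ = (4.942 − 4.478)/(1.08 − (-0.9542)) = 0.228.
μ = 4.478 − (-0.9542)·0.228 = 4.696.
E[T] = exp(μ + σ²/2) = exp(4.696 + 0.0259) = 112 ng/mL.

E[T] ≈ 112 ng/mL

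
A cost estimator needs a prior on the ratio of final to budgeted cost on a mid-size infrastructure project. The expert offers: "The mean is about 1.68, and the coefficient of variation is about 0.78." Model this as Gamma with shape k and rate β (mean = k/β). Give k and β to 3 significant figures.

For Gamma(k, rate β): mean = k/β, variance = k/β², so CV = 1/√k.
CV = 0.78, hence k = 1/CV² = 1.64.
Then β = k/mean = 1.64/1.68 = 0.978.

k ≈ 1.64, β ≈ 0.978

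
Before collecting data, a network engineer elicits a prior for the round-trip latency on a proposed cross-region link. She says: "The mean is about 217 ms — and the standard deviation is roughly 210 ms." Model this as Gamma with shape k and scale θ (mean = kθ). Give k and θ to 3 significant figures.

k ≈ 1.07, θ ≈ 203

For Gamma(k, scale θ): mean = kθ, variance = kθ², so CV = 1/√k.
CV = SD/mean = 210/217 = 0.9677, hence k = 1/CV² = 1.07.
Then θ = mean/k = 217/1.07 = 203.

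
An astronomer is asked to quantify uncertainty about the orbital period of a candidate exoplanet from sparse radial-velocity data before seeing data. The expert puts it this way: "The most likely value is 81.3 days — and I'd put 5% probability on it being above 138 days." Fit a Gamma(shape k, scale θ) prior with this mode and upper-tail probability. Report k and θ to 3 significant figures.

Gamma(k,θ) with k>1 has mode (k−1)θ, so θ = 81.3/(k−1).
Need P(X < 138) = 0.95 with θ tied to k this way. Start at k = 2, θ = 81.3: P(X<138) ≈ 0.506.
Too low — raise k to concentrate. Iterating converges to k ≈ 11.
Then θ = 81.3/(11−1) ≈ 8.15.

k ≈ 11, θ ≈ 8.15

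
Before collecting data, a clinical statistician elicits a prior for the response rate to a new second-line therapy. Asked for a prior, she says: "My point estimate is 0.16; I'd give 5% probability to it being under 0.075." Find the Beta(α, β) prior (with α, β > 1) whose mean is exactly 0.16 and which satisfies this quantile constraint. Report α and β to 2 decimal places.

α ≈ 6.15, β ≈ 32.31

With mean 0.16 fixed, write α = 0.16s, β = 0.84s where s = α+β.
Need P(θ < 0.075) = 0.05 under Beta(0.16s, 0.84s). Normal approximation: (q−m)/√(m(1−m)/s) ≈ z_{0.05} = -1.64, so s ≈ 0.16·0.84·(-1.64)²/(0.075−0.16)² = 50.3.
At s = 50.3: P(θ<0.075) ≈ 0.028. Adjusting to match 0.05 gives s ≈ 38.47.
So α = 0.16·38.47 ≈ 6.15, β = 0.84·38.47 ≈ 32.31.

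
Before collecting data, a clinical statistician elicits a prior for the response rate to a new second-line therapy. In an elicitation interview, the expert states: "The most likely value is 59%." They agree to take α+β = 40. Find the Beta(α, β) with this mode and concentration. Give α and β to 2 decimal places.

α = 23.42, β = 16.58

For α,β > 1 the Beta mode is (α−1)/(α+β−2). With α+β = 40, the mode is (α−1)/38.
Set (α−1)/38 = 0.59 → α = 1 + 0.59·38 = 23.42.
β = 40 − α = 16.58.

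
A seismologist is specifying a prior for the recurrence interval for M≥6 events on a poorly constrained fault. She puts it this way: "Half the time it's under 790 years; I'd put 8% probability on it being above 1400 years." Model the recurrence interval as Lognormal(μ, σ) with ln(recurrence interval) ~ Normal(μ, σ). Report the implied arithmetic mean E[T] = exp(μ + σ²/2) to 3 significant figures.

If T ~ Lognormal(μ,σ) then ln T ~ Normal(μ,σ), so the p-quantile of ln T is μ + z_p·σ.
ln(790) = 6.672 and ln(1400) = 7.244; z_{0.5} = 0, z_{0.92} = 1.405.
σ = (7.244 − 6.672)/(1.405 − (0)) = 0.407.
μ = 6.672 − (0)·0.407 = 6.672.
E[T] = exp(μ + σ²/2) = exp(6.672 + 0.0829) = 858 years.

E[T] ≈ 858 years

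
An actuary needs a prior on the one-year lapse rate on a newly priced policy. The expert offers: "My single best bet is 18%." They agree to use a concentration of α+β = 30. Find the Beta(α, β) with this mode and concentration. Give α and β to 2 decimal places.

For α,β > 1 the Beta mode is (α−1)/(α+β−2). With α+β = 30, the mode is (α−1)/28.
Set (α−1)/28 = 0.18 → α = 1 + 0.18·28 = 6.04.
β = 30 − α = 23.96.

α = 6.04, β = 23.96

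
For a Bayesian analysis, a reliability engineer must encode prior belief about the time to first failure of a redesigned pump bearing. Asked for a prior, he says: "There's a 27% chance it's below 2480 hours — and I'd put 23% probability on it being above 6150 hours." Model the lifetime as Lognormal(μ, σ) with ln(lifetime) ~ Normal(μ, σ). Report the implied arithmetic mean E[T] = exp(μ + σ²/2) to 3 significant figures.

If T ~ Lognormal(μ,σ) then ln T ~ Normal(μ,σ), so the p-quantile of ln T is μ + z_p·σ.
ln(2480) = 7.816 and ln(6150) = 8.724; z_{0.27} = -0.6128, z_{0.77} = 0.7388.
σ = (8.724 − 7.816)/(0.7388 − (-0.6128)) = 0.672.
μ = 7.816 − (-0.6128)·0.672 = 8.228.
E[T] = exp(μ + σ²/2) = exp(8.228 + 0.2257) = 4690 hours.

E[T] ≈ 4690 hours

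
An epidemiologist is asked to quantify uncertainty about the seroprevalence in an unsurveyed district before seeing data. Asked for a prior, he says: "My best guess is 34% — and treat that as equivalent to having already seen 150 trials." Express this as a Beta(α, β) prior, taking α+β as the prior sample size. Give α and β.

Under the effective-sample-size interpretation, Beta(α, β) has prior mean α/(α+β) and prior sample size α+β.
So α+β = 150 and α/(α+β) = 0.34, giving α = 0.34·150 = 51 and β = 150 − 51 = 99.

α = 51, β = 99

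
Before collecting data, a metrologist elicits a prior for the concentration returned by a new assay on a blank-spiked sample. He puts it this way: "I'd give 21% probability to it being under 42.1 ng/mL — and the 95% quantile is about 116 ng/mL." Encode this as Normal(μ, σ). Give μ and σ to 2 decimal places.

μ = 66.41, σ = 30.15

The p-quantile of Normal(μ,σ) is μ + z_p·σ, with z_{0.21} = -0.8064 and z_{0.95} = 1.645.
Eliminate σ: μ = (z₂·x₁ − z₁·x₂)/(z₂ − z₁) = (1.645·42.1 − (-0.8064)·116)/2.451 = 66.41.
Then σ = (x₂ − x₁)/(z₂ − z₁) = (116 − 42.1)/2.451 = 30.15.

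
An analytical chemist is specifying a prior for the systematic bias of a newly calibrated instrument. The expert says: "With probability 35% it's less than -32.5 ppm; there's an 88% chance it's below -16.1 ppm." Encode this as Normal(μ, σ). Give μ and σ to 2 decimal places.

μ = -28.45, σ = 10.51

For Normal(μ,σ), the p-quantile is μ + z_p·σ. Here z_{0.35} = -0.3853, z_{0.88} = 1.175.
So -32.5 = μ − 0.3853σ and -16.1 = μ + 1.175σ.
Subtracting: σ = (-16.1 − -32.5)/(1.175 − (-0.3853)) = 10.51.
Then μ = -32.5 − (-0.3853)·10.51 = -28.45.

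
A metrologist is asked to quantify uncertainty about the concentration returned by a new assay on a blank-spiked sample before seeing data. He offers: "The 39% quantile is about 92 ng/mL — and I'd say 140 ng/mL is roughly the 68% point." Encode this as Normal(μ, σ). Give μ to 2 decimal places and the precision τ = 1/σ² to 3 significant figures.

For Normal(μ,σ), the p-quantile is μ + z_p·σ. Here z_{0.39} = -0.2793, z_{0.68} = 0.4677.
So 92 = μ − 0.2793σ and 140 = μ + 0.4677σ.
Subtracting: σ = (140 − 92)/(0.4677 − (-0.2793)) = 64.26.
Then μ = 92 − (-0.2793)·64.26 = 109.95.
Precision τ = 1/σ² = 1/64.26² = 0.000242.

μ = 109.95, τ = 0.000242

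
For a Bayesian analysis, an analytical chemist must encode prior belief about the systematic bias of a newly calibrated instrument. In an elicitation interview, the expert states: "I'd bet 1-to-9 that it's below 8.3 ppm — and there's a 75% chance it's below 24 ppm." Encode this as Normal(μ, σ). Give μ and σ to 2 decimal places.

μ = 18.59, σ = 8.03

The p-quantile of Normal(μ,σ) is μ + z_p·σ, with z_{0.1} = -1.282 and z_{0.75} = 0.6745.
Eliminate σ: μ = (z₂·x₁ − z₁·x₂)/(z₂ − z₁) = (0.6745·8.3 − (-1.282)·24)/1.956 = 18.59.
Then σ = (x₂ − x₁)/(z₂ − z₁) = (24 − 8.3)/1.956 = 8.03.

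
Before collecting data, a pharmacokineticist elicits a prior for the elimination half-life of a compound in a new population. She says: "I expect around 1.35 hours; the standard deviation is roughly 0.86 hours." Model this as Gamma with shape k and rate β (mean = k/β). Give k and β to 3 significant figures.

k ≈ 2.46, β ≈ 1.83

For Gamma(k, rate β): mean = k/β, variance = k/β², so CV = 1/√k.
CV = SD/mean = 0.86/1.35 = 0.637, hence k = 1/CV² = 2.46.
Then β = k/mean = 2.46/1.35 = 1.83.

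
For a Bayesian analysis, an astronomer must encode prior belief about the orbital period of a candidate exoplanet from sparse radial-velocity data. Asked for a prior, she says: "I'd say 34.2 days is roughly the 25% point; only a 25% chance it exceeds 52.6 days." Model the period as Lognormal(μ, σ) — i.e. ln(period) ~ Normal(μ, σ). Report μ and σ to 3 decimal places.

μ ≈ 3.747, σ ≈ 0.319

If T ~ Lognormal(μ,σ) then ln T ~ Normal(μ,σ), so the p-quantile of ln T is μ + z_p·σ.
ln(34.2) = 3.532 and ln(52.6) = 3.963; z_{0.25} = -0.6745, z_{0.75} = 0.6745.
σ = (3.963 − 3.532)/(0.6745 − (-0.6745)) = 0.319.
μ = 3.532 − (-0.6745)·0.319 = 3.747.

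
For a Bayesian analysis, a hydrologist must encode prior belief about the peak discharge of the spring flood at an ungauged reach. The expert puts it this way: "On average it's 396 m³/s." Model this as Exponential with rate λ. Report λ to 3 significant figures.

λ ≈ 0.00253

Exponential mean = 1/λ, so λ = 1/396.0 = 0.00253.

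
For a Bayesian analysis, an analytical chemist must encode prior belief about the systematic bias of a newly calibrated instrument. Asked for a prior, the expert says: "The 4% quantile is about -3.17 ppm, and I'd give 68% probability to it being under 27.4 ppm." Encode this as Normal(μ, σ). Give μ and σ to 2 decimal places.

μ = 20.95, σ = 13.78

The p-quantile of Normal(μ,σ) is μ + z_p·σ, with z_{0.04} = -1.751 and z_{0.68} = 0.4677.
Eliminate σ: μ = (z₂·x₁ − z₁·x₂)/(z₂ − z₁) = (0.4677·-3.17 − (-1.751)·27.4)/2.218 = 20.95.
Then σ = (x₂ − x₁)/(z₂ − z₁) = (27.4 − -3.17)/2.218 = 13.78.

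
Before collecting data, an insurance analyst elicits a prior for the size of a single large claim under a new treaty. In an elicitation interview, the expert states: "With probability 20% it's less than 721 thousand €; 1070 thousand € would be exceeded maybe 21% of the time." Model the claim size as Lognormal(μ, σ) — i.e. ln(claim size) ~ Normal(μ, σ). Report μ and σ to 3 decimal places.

μ ≈ 6.782, σ ≈ 0.240

If T ~ Lognormal(μ,σ) then ln T ~ Normal(μ,σ), so the p-quantile of ln T is μ + z_p·σ.
ln(721) = 6.581 and ln(1070) = 6.975; z_{0.2} = -0.8416, z_{0.79} = 0.8064.
σ = (6.975 − 6.581)/(0.8064 − (-0.8416)) = 0.240.
μ = 6.581 − (-0.8416)·0.240 = 6.782.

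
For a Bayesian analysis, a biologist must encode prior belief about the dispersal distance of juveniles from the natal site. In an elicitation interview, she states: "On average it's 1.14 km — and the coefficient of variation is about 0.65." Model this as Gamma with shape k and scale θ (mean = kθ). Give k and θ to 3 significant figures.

For Gamma(k, scale θ): mean = kθ, variance = kθ², so CV = 1/√k.
CV = 0.65, hence k = 1/CV² = 2.37.
Then θ = mean/k = 1.14/2.37 = 0.482.

k ≈ 2.37, θ ≈ 0.482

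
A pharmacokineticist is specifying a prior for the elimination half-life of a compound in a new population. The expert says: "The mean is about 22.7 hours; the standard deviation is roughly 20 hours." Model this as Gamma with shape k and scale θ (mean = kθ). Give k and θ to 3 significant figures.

k ≈ 1.29, θ ≈ 17.6

For Gamma(k, scale θ): mean = kθ, variance = kθ², so CV = 1/√k.
CV = SD/mean = 20/22.7 = 0.8811, hence k = 1/CV² = 1.29.
Then θ = mean/k = 22.7/1.29 = 17.6.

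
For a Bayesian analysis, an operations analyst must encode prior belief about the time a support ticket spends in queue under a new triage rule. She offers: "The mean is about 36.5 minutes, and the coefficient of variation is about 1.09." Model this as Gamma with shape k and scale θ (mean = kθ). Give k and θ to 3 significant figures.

k ≈ 0.842, θ ≈ 43.4

For Gamma(k, scale θ): mean = kθ, variance = kθ², so CV = 1/√k.
CV = 1.09, hence k = 1/CV² = 0.842.
Then θ = mean/k = 36.5/0.842 = 43.4.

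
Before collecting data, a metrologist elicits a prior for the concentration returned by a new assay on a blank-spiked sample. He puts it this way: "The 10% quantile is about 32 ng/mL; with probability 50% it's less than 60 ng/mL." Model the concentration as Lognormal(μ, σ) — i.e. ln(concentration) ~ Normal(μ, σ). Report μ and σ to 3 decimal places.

μ ≈ 4.094, σ ≈ 0.491

If T ~ Lognormal(μ,σ) then ln T ~ Normal(μ,σ), so the p-quantile of ln T is μ + z_p·σ.
ln(32) = 3.466 and ln(60) = 4.094; z_{0.1} = -1.282, z_{0.5} = 0.
σ = (4.094 − 3.466)/(0 − (-1.282)) = 0.491.
μ = 3.466 − (-1.282)·0.491 = 4.094.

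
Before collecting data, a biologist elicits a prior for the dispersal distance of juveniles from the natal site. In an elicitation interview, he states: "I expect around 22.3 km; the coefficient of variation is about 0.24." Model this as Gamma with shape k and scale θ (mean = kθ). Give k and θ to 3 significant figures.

For Gamma(k, scale θ): mean = kθ, variance = kθ², so CV = 1/√k.
CV = 0.24, hence k = 1/CV² = 17.4.
Then θ = mean/k = 22.3/17.4 = 1.28.

k ≈ 17.4, θ ≈ 1.28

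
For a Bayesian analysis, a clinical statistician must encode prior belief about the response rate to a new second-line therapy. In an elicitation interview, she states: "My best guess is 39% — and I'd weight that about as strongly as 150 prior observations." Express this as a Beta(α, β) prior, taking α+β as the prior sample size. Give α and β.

Under the effective-sample-size interpretation, Beta(α, β) has prior mean α/(α+β) and prior sample size α+β.
So α+β = 150 and α/(α+β) = 0.39, giving α = 0.39·150 = 58.5 and β = 150 − 58.5 = 91.5.

α = 58.5, β = 91.5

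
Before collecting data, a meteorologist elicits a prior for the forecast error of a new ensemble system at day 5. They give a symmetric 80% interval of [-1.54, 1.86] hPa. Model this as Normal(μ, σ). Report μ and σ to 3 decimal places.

A symmetric 80% interval runs μ ± z·σ with z = 1.282.
Half-width = 1.7, so σ = 1.7/1.282 = 1.327.
μ is the interval midpoint, 0.160.

μ = 0.160, σ = 1.327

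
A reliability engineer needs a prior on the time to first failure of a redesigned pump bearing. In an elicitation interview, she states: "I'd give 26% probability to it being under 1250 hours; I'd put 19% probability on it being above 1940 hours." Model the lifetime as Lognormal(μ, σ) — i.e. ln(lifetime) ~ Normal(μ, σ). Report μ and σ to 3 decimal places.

If T ~ Lognormal(μ,σ) then ln T ~ Normal(μ,σ), so the p-quantile of ln T is μ + z_p·σ.
ln(1250) = 7.131 and ln(1940) = 7.57; z_{0.26} = -0.6433, z_{0.81} = 0.8779.
σ = (7.57 − 7.131)/(0.8779 − (-0.6433)) = 0.289.
μ = 7.131 − (-0.6433)·0.289 = 7.317.

μ ≈ 7.317, σ ≈ 0.289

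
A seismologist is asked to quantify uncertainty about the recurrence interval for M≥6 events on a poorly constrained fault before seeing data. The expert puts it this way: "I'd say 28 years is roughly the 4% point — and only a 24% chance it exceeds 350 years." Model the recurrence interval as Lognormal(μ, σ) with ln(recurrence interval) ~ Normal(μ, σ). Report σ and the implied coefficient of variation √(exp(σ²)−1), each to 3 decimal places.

σ ≈ 1.028, CV ≈ 1.370

If T ~ Lognormal(μ,σ) then ln T ~ Normal(μ,σ), so the p-quantile of ln T is μ + z_p·σ.
ln(28) = 3.332 and ln(350) = 5.858; z_{0.04} = -1.751, z_{0.76} = 0.7063.
σ = (5.858 − 3.332)/(0.7063 − (-1.751)) = 1.028.
μ = 3.332 − (-1.751)·1.028 = 5.132.
CV = √(exp(σ²)−1) = √(exp(1.0567)−1) = 1.370.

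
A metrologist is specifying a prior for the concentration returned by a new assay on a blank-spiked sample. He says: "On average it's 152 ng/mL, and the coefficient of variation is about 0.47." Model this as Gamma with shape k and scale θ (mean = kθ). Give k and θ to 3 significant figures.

For Gamma(k, scale θ): mean = kθ, variance = kθ², so CV = 1/√k.
CV = 0.47, hence k = 1/CV² = 4.53.
Then θ = mean/k = 152/4.53 = 33.6.

k ≈ 4.53, θ ≈ 33.6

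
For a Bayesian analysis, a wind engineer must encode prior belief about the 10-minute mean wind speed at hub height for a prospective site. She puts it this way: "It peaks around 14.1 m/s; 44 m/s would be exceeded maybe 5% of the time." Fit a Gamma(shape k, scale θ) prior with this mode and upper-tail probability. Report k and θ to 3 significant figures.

k ≈ 3.03, θ ≈ 6.93

Gamma(k,θ) with k>1 has mode (k−1)θ, so θ = 14.1/(k−1).
Need P(X < 44) = 0.95 with θ tied to k this way. Start at k = 2, θ = 14.1: P(X<44) ≈ 0.818.
Too low — raise k to concentrate. Iterating converges to k ≈ 3.03.
Then θ = 14.1/(3.03−1) ≈ 6.93.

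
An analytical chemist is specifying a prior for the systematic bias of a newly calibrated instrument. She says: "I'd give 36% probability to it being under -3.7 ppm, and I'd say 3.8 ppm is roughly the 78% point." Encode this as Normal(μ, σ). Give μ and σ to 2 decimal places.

For Normal(μ,σ), the p-quantile is μ + z_p·σ. Here z_{0.36} = -0.3585, z_{0.78} = 0.7722.
So -3.7 = μ − 0.3585σ and 3.8 = μ + 0.7722σ.
Subtracting: σ = (3.8 − -3.7)/(0.7722 − (-0.3585)) = 6.63.
Then μ = -3.7 − (-0.3585)·6.63 = -1.32.

μ = -1.32, σ = 6.63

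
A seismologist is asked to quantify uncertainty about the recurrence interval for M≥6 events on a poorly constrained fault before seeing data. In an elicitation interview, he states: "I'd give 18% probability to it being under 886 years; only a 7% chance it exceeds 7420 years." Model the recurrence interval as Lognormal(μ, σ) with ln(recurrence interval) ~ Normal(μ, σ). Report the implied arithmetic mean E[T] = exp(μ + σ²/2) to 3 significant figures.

E[T] ≈ 2970 years

If T ~ Lognormal(μ,σ) then ln T ~ Normal(μ,σ), so the p-quantile of ln T is μ + z_p·σ.
ln(886) = 6.787 and ln(7420) = 8.912; z_{0.18} = -0.9154, z_{0.93} = 1.476.
σ = (8.912 − 6.787)/(1.476 − (-0.9154)) = 0.889.
μ = 6.787 − (-0.9154)·0.889 = 7.600.
E[T] = exp(μ + σ²/2) = exp(7.600 + 0.3950) = 2970 years.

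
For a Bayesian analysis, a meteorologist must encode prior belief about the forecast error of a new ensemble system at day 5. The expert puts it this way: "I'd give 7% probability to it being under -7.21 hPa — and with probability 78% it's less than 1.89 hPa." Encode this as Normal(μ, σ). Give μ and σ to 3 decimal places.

μ = -1.236, σ = 4.048

The p-quantile of Normal(μ,σ) is μ + z_p·σ, with z_{0.07} = -1.476 and z_{0.78} = 0.7722.
Eliminate σ: μ = (z₂·x₁ − z₁·x₂)/(z₂ − z₁) = (0.7722·-7.21 − (-1.476)·1.89)/2.248 = -1.236.
Then σ = (x₂ − x₁)/(z₂ − z₁) = (1.89 − -7.21)/2.248 = 4.048.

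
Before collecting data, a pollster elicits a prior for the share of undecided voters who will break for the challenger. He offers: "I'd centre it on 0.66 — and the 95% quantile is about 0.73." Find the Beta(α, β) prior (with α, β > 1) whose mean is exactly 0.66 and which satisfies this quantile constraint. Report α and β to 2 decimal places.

With mean 0.66 fixed, write α = 0.66s, β = 0.34s where s = α+β.
Need P(θ < 0.73) = 0.95 under Beta(0.66s, 0.34s). Normal approximation: (q−m)/√(m(1−m)/s) ≈ z_{0.95} = 1.64, so s ≈ 0.66·0.34·(1.64)²/(0.73−0.66)² = 123.9.
At s = 123.9: P(θ<0.73) ≈ 0.954. Adjusting to match 0.95 gives s ≈ 117.61.
So α = 0.66·117.61 ≈ 77.62, β = 0.34·117.61 ≈ 39.99.

α ≈ 77.62, β ≈ 39.99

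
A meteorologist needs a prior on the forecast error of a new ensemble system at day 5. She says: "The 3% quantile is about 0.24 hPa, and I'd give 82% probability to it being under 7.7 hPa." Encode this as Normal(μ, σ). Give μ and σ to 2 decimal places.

μ = 5.26, σ = 2.67

For Normal(μ,σ), the p-quantile is μ + z_p·σ. Here z_{0.03} = -1.881, z_{0.82} = 0.9154.
So 0.24 = μ − 1.881σ and 7.7 = μ + 0.9154σ.
Subtracting: σ = (7.7 − 0.24)/(0.9154 − (-1.881)) = 2.67.
Then μ = 0.24 − (-1.881)·2.67 = 5.26.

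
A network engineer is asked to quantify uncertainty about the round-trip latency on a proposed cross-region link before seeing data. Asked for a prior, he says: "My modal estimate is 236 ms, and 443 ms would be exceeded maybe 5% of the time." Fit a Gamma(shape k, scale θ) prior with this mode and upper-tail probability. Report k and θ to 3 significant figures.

k ≈ 8.01, θ ≈ 33.6

Gamma(k,θ) with k>1 has mode (k−1)θ, so θ = 236/(k−1).
Need P(X < 443) = 0.95 with θ tied to k this way. Start at k = 2, θ = 236: P(X<443) ≈ 0.560.
Too low — raise k to concentrate. Iterating converges to k ≈ 8.01.
Then θ = 236/(8.01−1) ≈ 33.6.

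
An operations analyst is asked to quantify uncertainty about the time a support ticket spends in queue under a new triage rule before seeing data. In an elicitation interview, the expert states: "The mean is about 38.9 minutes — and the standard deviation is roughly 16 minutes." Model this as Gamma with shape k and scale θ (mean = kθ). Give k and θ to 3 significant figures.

k ≈ 5.91, θ ≈ 6.58

For Gamma(k, scale θ): mean = kθ, variance = kθ², so CV = 1/√k.
CV = SD/mean = 16/38.9 = 0.4113, hence k = 1/CV² = 5.91.
Then θ = mean/k = 38.9/5.91 = 6.58.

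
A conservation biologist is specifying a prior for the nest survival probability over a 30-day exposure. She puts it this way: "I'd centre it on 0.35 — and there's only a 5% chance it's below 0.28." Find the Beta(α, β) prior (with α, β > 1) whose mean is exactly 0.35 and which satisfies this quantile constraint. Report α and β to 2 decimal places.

α ≈ 41.89, β ≈ 77.79

With mean 0.35 fixed, write α = 0.35s, β = 0.65s where s = α+β.
Need P(θ < 0.28) = 0.05 under Beta(0.35s, 0.65s). Normal approximation: (q−m)/√(m(1−m)/s) ≈ z_{0.05} = -1.64, so s ≈ 0.35·0.65·(-1.64)²/(0.28−0.35)² = 125.6.
At s = 125.6: P(θ<0.28) ≈ 0.046. Adjusting to match 0.05 gives s ≈ 119.68.
So α = 0.35·119.68 ≈ 41.89, β = 0.65·119.68 ≈ 77.79.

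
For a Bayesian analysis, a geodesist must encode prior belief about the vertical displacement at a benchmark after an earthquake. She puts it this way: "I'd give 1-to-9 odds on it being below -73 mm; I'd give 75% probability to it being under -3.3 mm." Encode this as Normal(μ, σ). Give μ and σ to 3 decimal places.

The p-quantile of Normal(μ,σ) is μ + z_p·σ, with z_{0.1} = -1.282 and z_{0.75} = 0.6745.
Eliminate σ: μ = (z₂·x₁ − z₁·x₂)/(z₂ − z₁) = (0.6745·-73 − (-1.282)·-3.3)/1.956 = -27.334.
Then σ = (x₂ − x₁)/(z₂ − z₁) = (-3.3 − -73)/1.956 = 35.633.

μ = -27.334, σ = 35.633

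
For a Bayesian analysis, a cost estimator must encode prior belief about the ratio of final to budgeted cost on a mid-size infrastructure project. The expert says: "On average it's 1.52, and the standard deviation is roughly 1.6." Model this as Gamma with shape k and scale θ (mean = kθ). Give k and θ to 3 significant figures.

k ≈ 0.902, θ ≈ 1.68

For Gamma(k, scale θ): mean = kθ, variance = kθ², so CV = 1/√k.
CV = SD/mean = 1.6/1.52 = 1.053, hence k = 1/CV² = 0.902.
Then θ = mean/k = 1.52/0.902 = 1.68.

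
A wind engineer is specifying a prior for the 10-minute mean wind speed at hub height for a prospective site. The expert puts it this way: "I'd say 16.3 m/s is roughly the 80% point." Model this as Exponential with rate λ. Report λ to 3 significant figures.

λ ≈ 0.0987

P(T < 16.3) = 1 − e^(−λ·16.3) = 0.8, so λ = −ln(1−0.8)/16.3 = −ln(0.2)/16.3 = 0.0987.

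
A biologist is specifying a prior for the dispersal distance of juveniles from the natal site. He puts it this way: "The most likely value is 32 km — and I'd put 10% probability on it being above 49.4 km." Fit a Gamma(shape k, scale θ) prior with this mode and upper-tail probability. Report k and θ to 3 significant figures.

k ≈ 10.9, θ ≈ 3.23

Gamma(k,θ) with k>1 has mode (k−1)θ, so θ = 32/(k−1).
Need P(X < 49.4) = 0.9 with θ tied to k this way. Start at k = 2, θ = 32: P(X<49.4) ≈ 0.457.
Too low — raise k to concentrate. Iterating converges to k ≈ 10.9.
Then θ = 32/(10.9−1) ≈ 3.23.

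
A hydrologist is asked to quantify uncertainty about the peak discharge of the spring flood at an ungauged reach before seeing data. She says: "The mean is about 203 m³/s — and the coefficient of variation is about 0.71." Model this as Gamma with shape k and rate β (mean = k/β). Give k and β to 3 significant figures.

k ≈ 1.98, β ≈ 0.00977

For Gamma(k, rate β): mean = k/β, variance = k/β², so CV = 1/√k.
CV = 0.71, hence k = 1/CV² = 1.98.
Then β = k/mean = 1.98/203 = 0.00977.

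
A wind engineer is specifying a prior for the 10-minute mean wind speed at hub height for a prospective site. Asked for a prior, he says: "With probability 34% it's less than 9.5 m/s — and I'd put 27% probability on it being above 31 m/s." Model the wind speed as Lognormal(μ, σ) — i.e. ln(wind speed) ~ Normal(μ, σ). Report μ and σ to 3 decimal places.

μ ≈ 2.727, σ ≈ 1.154

If T ~ Lognormal(μ,σ) then ln T ~ Normal(μ,σ), so the p-quantile of ln T is μ + z_p·σ.
ln(9.5) = 2.251 and ln(31) = 3.434; z_{0.34} = -0.4125, z_{0.73} = 0.6128.
σ = (3.434 − 2.251)/(0.6128 − (-0.4125)) = 1.154.
μ = 2.251 − (-0.4125)·1.154 = 2.727.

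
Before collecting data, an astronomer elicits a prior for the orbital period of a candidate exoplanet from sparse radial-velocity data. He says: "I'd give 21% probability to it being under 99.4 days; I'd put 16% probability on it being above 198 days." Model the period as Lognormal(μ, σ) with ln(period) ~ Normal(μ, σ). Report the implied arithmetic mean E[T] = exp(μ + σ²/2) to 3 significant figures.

E[T] ≈ 146 days

If T ~ Lognormal(μ,σ) then ln T ~ Normal(μ,σ), so the p-quantile of ln T is μ + z_p·σ.
ln(99.4) = 4.599 and ln(198) = 5.288; z_{0.21} = -0.8064, z_{0.84} = 0.9945.
σ = (5.288 − 4.599)/(0.9945 − (-0.8064)) = 0.383.
μ = 4.599 − (-0.8064)·0.383 = 4.908.
E[T] = exp(μ + σ²/2) = exp(4.908 + 0.0732) = 146 days.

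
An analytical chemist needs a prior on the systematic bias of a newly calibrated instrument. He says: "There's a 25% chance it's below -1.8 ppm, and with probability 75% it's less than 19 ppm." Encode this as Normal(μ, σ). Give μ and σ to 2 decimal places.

For Normal(μ,σ), the p-quantile is μ + z_p·σ. Here z_{0.25} = -0.6745, z_{0.75} = 0.6745.
So -1.8 = μ − 0.6745σ and 19 = μ + 0.6745σ.
Subtracting: σ = (19 − -1.8)/(0.6745 − (-0.6745)) = 15.42.
Then μ = -1.8 − (-0.6745)·15.42 = 8.60.

μ = 8.60, σ = 15.42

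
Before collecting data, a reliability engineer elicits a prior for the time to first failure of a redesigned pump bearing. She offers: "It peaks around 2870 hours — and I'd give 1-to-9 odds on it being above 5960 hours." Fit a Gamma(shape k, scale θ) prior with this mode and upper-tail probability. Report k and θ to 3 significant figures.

Gamma(k,θ) with k>1 has mode (k−1)θ, so θ = 2870/(k−1).
Need P(X < 5960) = 0.9 with θ tied to k this way. Start at k = 2, θ = 2870: P(X<5960) ≈ 0.614.
Too low — raise k to concentrate. Iterating converges to k ≈ 4.6.
Then θ = 2870/(4.6−1) ≈ 798.

k ≈ 4.6, θ ≈ 798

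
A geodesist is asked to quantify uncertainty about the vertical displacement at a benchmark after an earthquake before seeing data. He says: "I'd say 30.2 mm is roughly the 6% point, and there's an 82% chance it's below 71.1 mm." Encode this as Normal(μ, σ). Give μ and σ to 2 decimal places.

μ = 55.94, σ = 16.56

For Normal(μ,σ), the p-quantile is μ + z_p·σ. Here z_{0.06} = -1.555, z_{0.82} = 0.9154.
So 30.2 = μ − 1.555σ and 71.1 = μ + 0.9154σ.
Subtracting: σ = (71.1 − 30.2)/(0.9154 − (-1.555)) = 16.56.
Then μ = 30.2 − (-1.555)·16.56 = 55.94.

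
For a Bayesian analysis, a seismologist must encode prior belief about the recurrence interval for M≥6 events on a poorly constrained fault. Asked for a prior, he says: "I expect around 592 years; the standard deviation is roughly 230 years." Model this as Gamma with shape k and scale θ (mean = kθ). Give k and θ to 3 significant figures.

k ≈ 6.63, θ ≈ 89.4

For Gamma(k, scale θ): mean = kθ, variance = kθ², so CV = 1/√k.
CV = SD/mean = 230/592 = 0.3885, hence k = 1/CV² = 6.63.
Then θ = mean/k = 592/6.63 = 89.4.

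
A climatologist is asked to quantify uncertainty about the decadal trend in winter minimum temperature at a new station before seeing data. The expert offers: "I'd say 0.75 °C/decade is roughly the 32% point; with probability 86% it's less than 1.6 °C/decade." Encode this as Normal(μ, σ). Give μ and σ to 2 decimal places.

μ = 1.01, σ = 0.55

For Normal(μ,σ), the p-quantile is μ + z_p·σ. Here z_{0.32} = -0.4677, z_{0.86} = 1.08.
So 0.75 = μ − 0.4677σ and 1.6 = μ + 1.08σ.
Subtracting: σ = (1.6 − 0.75)/(1.08 − (-0.4677)) = 0.55.
Then μ = 0.75 − (-0.4677)·0.55 = 1.01.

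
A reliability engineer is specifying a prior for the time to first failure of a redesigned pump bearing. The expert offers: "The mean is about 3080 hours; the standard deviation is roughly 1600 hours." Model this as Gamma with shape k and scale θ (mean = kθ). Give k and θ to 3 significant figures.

k ≈ 3.71, θ ≈ 831

For Gamma(k, scale θ): mean = kθ, variance = kθ², so CV = 1/√k.
CV = SD/mean = 1600/3080 = 0.5195, hence k = 1/CV² = 3.71.
Then θ = mean/k = 3080/3.71 = 831.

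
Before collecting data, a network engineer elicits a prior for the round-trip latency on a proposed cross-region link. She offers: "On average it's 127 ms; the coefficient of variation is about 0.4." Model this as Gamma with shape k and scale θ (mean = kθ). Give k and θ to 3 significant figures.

k ≈ 6.25, θ ≈ 20.3

For Gamma(k, scale θ): mean = kθ, variance = kθ², so CV = 1/√k.
CV = 0.4, hence k = 1/CV² = 6.25.
Then θ = mean/k = 127/6.25 = 20.3.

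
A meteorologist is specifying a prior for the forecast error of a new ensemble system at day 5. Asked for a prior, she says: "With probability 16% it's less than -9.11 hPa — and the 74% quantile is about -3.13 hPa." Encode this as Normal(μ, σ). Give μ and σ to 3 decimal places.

The p-quantile of Normal(μ,σ) is μ + z_p·σ, with z_{0.16} = -0.9945 and z_{0.74} = 0.6433.
Eliminate σ: μ = (z₂·x₁ − z₁·x₂)/(z₂ − z₁) = (0.6433·-9.11 − (-0.9945)·-3.13)/1.638 = -5.479.
Then σ = (x₂ − x₁)/(z₂ − z₁) = (-3.13 − -9.11)/1.638 = 3.651.

μ = -5.479, σ = 3.651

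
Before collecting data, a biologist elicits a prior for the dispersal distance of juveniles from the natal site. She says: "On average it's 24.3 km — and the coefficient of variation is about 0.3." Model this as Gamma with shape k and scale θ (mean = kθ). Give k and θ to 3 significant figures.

For Gamma(k, scale θ): mean = kθ, variance = kθ², so CV = 1/√k.
CV = 0.3, hence k = 1/CV² = 11.1.
Then θ = mean/k = 24.3/11.1 = 2.19.

k ≈ 11.1, θ ≈ 2.19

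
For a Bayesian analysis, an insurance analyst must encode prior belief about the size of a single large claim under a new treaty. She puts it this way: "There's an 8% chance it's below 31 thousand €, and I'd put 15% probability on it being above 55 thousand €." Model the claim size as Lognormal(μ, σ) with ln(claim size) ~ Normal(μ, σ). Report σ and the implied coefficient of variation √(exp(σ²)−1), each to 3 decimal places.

σ ≈ 0.235, CV ≈ 0.238

If T ~ Lognormal(μ,σ) then ln T ~ Normal(μ,σ), so the p-quantile of ln T is μ + z_p·σ.
ln(31) = 3.434 and ln(55) = 4.007; z_{0.08} = -1.405, z_{0.85} = 1.036.
σ = (4.007 − 3.434)/(1.036 − (-1.405)) = 0.235.
μ = 3.434 − (-1.405)·0.235 = 3.764.
CV = √(exp(σ²)−1) = √(exp(0.0551)−1) = 0.238.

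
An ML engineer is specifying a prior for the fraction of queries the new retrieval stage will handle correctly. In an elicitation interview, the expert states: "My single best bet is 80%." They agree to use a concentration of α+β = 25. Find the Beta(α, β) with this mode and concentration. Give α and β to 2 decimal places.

For α,β > 1 the Beta mode is (α−1)/(α+β−2). With α+β = 25, the mode is (α−1)/23.
Set (α−1)/23 = 0.8 → α = 1 + 0.8·23 = 19.40.
β = 25 − α = 5.60.

α = 19.40, β = 5.60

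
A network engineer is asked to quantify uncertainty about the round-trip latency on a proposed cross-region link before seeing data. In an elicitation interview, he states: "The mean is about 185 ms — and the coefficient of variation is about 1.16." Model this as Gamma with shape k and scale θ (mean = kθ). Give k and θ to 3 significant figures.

k ≈ 0.743, θ ≈ 249

For Gamma(k, scale θ): mean = kθ, variance = kθ², so CV = 1/√k.
CV = 1.16, hence k = 1/CV² = 0.743.
Then θ = mean/k = 185/0.743 = 249.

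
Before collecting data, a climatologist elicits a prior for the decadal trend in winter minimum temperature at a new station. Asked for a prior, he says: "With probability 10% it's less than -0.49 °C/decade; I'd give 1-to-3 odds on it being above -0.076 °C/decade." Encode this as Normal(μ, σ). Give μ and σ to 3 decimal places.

For Normal(μ,σ), the p-quantile is μ + z_p·σ. Here z_{0.1} = -1.282, z_{0.75} = 0.6745.
So -0.49 = μ − 1.282σ and -0.076 = μ + 0.6745σ.
Subtracting: σ = (-0.076 − -0.49)/(0.6745 − (-1.282)) = 0.212.
Then μ = -0.49 − (-1.282)·0.212 = -0.219.

μ = -0.219, σ = 0.212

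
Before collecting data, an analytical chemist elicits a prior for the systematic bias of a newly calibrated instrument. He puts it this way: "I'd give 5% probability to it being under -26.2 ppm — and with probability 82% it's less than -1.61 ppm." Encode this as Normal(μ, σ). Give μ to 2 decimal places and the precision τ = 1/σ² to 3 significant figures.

For Normal(μ,σ), the p-quantile is μ + z_p·σ. Here z_{0.05} = -1.645, z_{0.82} = 0.9154.
So -26.2 = μ − 1.645σ and -1.61 = μ + 0.9154σ.
Subtracting: σ = (-1.61 − -26.2)/(0.9154 − (-1.645)) = 9.60.
Then μ = -26.2 − (-1.645)·9.60 = -10.40.
Precision τ = 1/σ² = 1/9.605² = 0.0108.

μ = -10.40, τ = 0.0108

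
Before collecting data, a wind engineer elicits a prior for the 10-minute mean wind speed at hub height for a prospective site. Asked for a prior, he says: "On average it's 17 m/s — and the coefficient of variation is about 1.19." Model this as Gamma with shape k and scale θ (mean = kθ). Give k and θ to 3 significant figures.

For Gamma(k, scale θ): mean = kθ, variance = kθ², so CV = 1/√k.
CV = 1.19, hence k = 1/CV² = 0.706.
Then θ = mean/k = 17/0.706 = 24.1.

k ≈ 0.706, θ ≈ 24.1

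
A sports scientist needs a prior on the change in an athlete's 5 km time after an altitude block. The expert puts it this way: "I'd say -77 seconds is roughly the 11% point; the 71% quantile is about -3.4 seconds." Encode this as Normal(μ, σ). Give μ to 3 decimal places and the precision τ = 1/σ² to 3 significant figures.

The p-quantile of Normal(μ,σ) is μ + z_p·σ, with z_{0.11} = -1.227 and z_{0.71} = 0.5534.
Eliminate σ: μ = (z₂·x₁ − z₁·x₂)/(z₂ − z₁) = (0.5534·-77 − (-1.227)·-3.4)/1.78 = -26.283.
Then σ = (x₂ − x₁)/(z₂ − z₁) = (-3.4 − -77)/1.78 = 41.350.
Precision τ = 1/σ² = 1/41.35² = 0.000585.

μ = -26.283, τ = 0.000585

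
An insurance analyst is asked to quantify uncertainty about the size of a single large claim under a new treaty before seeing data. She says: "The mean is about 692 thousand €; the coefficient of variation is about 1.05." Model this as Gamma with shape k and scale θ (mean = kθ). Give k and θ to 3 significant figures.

k ≈ 0.907, θ ≈ 763

For Gamma(k, scale θ): mean = kθ, variance = kθ², so CV = 1/√k.
CV = 1.05, hence k = 1/CV² = 0.907.
Then θ = mean/k = 692/0.907 = 763.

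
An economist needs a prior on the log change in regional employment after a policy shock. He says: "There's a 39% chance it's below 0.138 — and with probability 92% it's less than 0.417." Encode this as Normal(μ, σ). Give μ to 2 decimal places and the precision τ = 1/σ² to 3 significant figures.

μ = 0.18, τ = 36.4

For Normal(μ,σ), the p-quantile is μ + z_p·σ. Here z_{0.39} = -0.2793, z_{0.92} = 1.405.
So 0.138 = μ − 0.2793σ and 0.417 = μ + 1.405σ.
Subtracting: σ = (0.417 − 0.138)/(1.405 − (-0.2793)) = 0.17.
Then μ = 0.138 − (-0.2793)·0.17 = 0.18.
Precision τ = 1/σ² = 1/0.1656² = 36.4.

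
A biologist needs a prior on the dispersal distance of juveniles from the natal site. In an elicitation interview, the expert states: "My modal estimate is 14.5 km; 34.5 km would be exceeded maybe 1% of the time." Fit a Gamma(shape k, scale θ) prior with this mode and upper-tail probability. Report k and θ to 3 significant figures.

Gamma(k,θ) with k>1 has mode (k−1)θ, so θ = 14.5/(k−1).
Need P(X < 34.5) = 0.99 with θ tied to k this way. Start at k = 2, θ = 14.5: P(X<34.5) ≈ 0.687.
Too low — raise k to concentrate. Iterating converges to k ≈ 7.31.
Then θ = 14.5/(7.31−1) ≈ 2.3.

k ≈ 7.31, θ ≈ 2.3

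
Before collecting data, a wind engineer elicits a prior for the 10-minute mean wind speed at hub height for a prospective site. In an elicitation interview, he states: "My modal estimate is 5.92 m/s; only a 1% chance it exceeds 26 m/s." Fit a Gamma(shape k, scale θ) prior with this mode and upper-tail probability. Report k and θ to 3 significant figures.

k ≈ 2.86, θ ≈ 3.18

Gamma(k,θ) with k>1 has mode (k−1)θ, so θ = 5.92/(k−1).
Need P(X < 26) = 0.99 with θ tied to k this way. Start at k = 2, θ = 5.92: P(X<26) ≈ 0.933.
Too low — raise k to concentrate. Iterating converges to k ≈ 2.86.
Then θ = 5.92/(2.86−1) ≈ 3.18.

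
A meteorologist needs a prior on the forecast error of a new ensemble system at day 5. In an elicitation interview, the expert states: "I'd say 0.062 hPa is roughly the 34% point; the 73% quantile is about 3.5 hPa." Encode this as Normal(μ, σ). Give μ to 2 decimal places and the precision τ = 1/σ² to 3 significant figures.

For Normal(μ,σ), the p-quantile is μ + z_p·σ. Here z_{0.34} = -0.4125, z_{0.73} = 0.6128.
So 0.062 = μ − 0.4125σ and 3.5 = μ + 0.6128σ.
Subtracting: σ = (3.5 − 0.062)/(0.6128 − (-0.4125)) = 3.35.
Then μ = 0.062 − (-0.4125)·3.35 = 1.45.
Precision τ = 1/σ² = 1/3.353² = 0.0889.

μ = 1.45, τ = 0.0889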